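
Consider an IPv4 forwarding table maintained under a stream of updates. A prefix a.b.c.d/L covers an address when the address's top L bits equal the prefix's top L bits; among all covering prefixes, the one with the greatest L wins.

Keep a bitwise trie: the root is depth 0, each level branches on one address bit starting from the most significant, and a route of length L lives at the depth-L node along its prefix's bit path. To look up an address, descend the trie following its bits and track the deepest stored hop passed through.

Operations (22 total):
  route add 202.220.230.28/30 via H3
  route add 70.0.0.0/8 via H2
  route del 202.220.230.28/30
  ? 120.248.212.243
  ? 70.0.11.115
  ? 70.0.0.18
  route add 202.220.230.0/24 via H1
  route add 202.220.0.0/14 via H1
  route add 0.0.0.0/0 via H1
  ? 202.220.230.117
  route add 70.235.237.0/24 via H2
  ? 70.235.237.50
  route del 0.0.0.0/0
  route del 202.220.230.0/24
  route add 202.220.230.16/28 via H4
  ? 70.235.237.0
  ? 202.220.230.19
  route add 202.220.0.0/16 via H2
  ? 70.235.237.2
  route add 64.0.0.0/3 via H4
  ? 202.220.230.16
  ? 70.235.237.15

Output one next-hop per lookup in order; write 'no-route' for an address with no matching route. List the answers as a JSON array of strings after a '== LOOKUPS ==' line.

Process each operation:
  + 202.220.230.28/30 (H3) depth=30
  + 70.0.0.0/8 (H2) depth=8
  - 202.220.230.28/30 clear@30
  ? 120.248.212.243  path d0:-→d1:-→d2:-  best=no-route
  ? 70.0.11.115  path d0:-→d1:-→d2:-→d3:-→d4:-→d5:-→d6:-→d7:-→d8:H2  best=H2
  ? 70.0.0.18  path d0:-→d1:-→d2:-→d3:-→d4:-→d5:-→d6:-→d7:-→d8:H2  best=H2
  + 202.220.230.0/24 (H1) depth=24
  + 202.220.0.0/14 (H1) depth=14
  + 0.0.0.0/0 (H1) depth=0
  ? 202.220.230.117  path d0:H1→d1:-→d2:-→d3:-→d4:-→d5:-→d6:-→d7:-→d8:-→d9:-→d10:-→d11:-→d12:-→d13:-→d14:H1→d15:-→d16:-→d17:-→d18:-→d19:-→d20:-→d21:-→d22:-→d23:-→d24:H1→d25:-  best=H1
  + 70.235.237.0/24 (H2) depth=24
  ? 70.235.237.50  path d0:H1→d1:-→d2:-→d3:-→d4:-→d5:-→d6:-→d7:-→d8:H2→d9:-→d10:-→d11:-→d12:-→d13:-→d14:-→d15:-→d16:-→d17:-→d18:-→d19:-→d20:-→d21:-→d22:-→d23:-→d24:H2  best=H2
  - 0.0.0.0/0 clear@0
  - 202.220.230.0/24 clear@24
  + 202.220.230.16/28 (H4) depth=28
  ? 70.235.237.0  path d0:-→d1:-→d2:-→d3:-→d4:-→d5:-→d6:-→d7:-→d8:H2→d9:-→d10:-→d11:-→d12:-→d13:-→d14:-→d15:-→d16:-→d17:-→d18:-→d19:-→d20:-→d21:-→d22:-→d23:-→d24:H2  best=H2
  ? 202.220.230.19  path d0:-→d1:-→d2:-→d3:-→d4:-→d5:-→d6:-→d7:-→d8:-→d9:-→d10:-→d11:-→d12:-→d13:-→d14:H1→d15:-→d16:-→d17:-→d18:-→d19:-→d20:-→d21:-→d22:-→d23:-→d24:-→d25:-→d26:-→d27:-→d28:H4  best=H4
  + 202.220.0.0/16 (H2) depth=16
  ? 70.235.237.2  path d0:-→d1:-→d2:-→d3:-→d4:-→d5:-→d6:-→d7:-→d8:H2→d9:-→d10:-→d11:-→d12:-→d13:-→d14:-→d15:-→d16:-→d17:-→d18:-→d19:-→d20:-→d21:-→d22:-→d23:-→d24:H2  best=H2
  + 64.0.0.0/3 (H4) depth=3
  ? 202.220.230.16  path d0:-→d1:-→d2:-→d3:-→d4:-→d5:-→d6:-→d7:-→d8:-→d9:-→d10:-→d11:-→d12:-→d13:-→d14:H1→d15:-→d16:H2→d17:-→d18:-→d19:-→d20:-→d21:-→d22:-→d23:-→d24:-→d25:-→d26:-→d27:-→d28:H4  best=H4
  ? 70.235.237.15  path d0:-→d1:-→d2:-→d3:H4→d4:-→d5:-→d6:-→d7:-→d8:H2→d9:-→d10:-→d11:-→d12:-→d13:-→d14:-→d15:-→d16:-→d17:-→d18:-→d19:-→d20:-→d21:-→d22:-→d23:-→d24:H2  best=H2

== LOOKUPS ==
["no-route","H2","H2","H1","H2","H2","H4","H2","H4","H2"]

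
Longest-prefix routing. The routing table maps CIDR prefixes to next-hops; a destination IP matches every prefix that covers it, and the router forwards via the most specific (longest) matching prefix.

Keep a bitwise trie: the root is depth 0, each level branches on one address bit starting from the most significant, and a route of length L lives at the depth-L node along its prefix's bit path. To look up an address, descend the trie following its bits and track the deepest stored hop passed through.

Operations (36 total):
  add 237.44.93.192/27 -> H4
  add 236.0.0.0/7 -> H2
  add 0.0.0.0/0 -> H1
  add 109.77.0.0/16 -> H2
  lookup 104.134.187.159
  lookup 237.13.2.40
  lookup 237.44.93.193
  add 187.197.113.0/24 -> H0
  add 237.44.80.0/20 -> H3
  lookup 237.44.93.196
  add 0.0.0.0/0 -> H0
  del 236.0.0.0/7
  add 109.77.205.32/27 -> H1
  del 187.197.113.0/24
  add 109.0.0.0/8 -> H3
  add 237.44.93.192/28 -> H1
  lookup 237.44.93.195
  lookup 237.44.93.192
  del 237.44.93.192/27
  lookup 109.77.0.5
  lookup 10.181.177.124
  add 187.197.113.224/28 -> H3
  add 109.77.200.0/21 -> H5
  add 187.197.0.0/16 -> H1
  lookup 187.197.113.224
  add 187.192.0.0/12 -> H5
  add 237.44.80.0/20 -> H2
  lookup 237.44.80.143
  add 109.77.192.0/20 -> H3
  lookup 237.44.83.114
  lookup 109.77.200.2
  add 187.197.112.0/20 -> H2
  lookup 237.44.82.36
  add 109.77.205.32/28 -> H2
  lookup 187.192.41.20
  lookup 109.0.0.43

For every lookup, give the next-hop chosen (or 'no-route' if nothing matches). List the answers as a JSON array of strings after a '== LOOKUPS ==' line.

Process each operation:
  + 237.44.93.192/27 (H4) depth=27
  + 236.0.0.0/7 (H2) depth=7
  + 0.0.0.0/0 (H1) depth=0
  + 109.77.0.0/16 (H2) depth=16
  lookup 104.134.187.159: bits 01101 walk d0:H1→d1:-→d2:-→d3:-→d4:-→d5:- -> H1
  lookup 237.13.2.40: bits 1110110100 walk d0:H1→d1:-→d2:-→d3:-→d4:-→d5:-→d6:-→d7:H2→d8:-→d9:-→d10:- -> H2
  lookup 237.44.93.193: bits 111011010010110001011101110 walk d0:H1→d1:-→d2:-→d3:-→d4:-→d5:-→d6:-→d7:H2→d8:-→d9:-→d10:-→d11:-→d12:-→d13:-→d14:-→d15:-→d16:-→d17:-→d18:-→d19:-→d20:-→d21:-→d22:-→d23:-→d24:-→d25:-→d26:-→d27:H4 -> H4
  + 187.197.113.0/24 (H0) depth=24
  + 237.44.80.0/20 (H3) depth=20
  lookup 237.44.93.196: bits 111011010010110001011101110 walk d0:H1→d1:-→d2:-→d3:-→d4:-→d5:-→d6:-→d7:H2→d8:-→d9:-→d10:-→d11:-→d12:-→d13:-→d14:-→d15:-→d16:-→d17:-→d18:-→d19:-→d20:H3→d21:-→d22:-→d23:-→d24:-→d25:-→d26:-→d27:H4 -> H4
  + 0.0.0.0/0 (H0) depth=0
  del 236.0.0.0/7 (clear depth 7)
  + 109.77.205.32/27 (H1) depth=27
  del 187.197.113.0/24 (clear depth 24)
  + 109.0.0.0/8 (H3) depth=8
  + 237.44.93.192/28 (H1) depth=28
  lookup 237.44.93.195: bits 1110110100101100010111011100 walk d0:H0→d1:-→d2:-→d3:-→d4:-→d5:-→d6:-→d7:-→d8:-→d9:-→d10:-→d11:-→d12:-→d13:-→d14:-→d15:-→d16:-→d17:-→d18:-→d19:-→d20:H3→d21:-→d22:-→d23:-→d24:-→d25:-→d26:-→d27:H4→d28:H1 -> H1
  lookup 237.44.93.192: bits 1110110100101100010111011100 walk d0:H0→d1:-→d2:-→d3:-→d4:-→d5:-→d6:-→d7:-→d8:-→d9:-→d10:-→d11:-→d12:-→d13:-→d14:-→d15:-→d16:-→d17:-→d18:-→d19:-→d20:H3→d21:-→d22:-→d23:-→d24:-→d25:-→d26:-→d27:H4→d28:H1 -> H1
  del 237.44.93.192/27 (clear depth 27)
  lookup 109.77.0.5: bits 0110110101001101 walk d0:H0→d1:-→d2:-→d3:-→d4:-→d5:-→d6:-→d7:-→d8:H3→d9:-→d10:-→d11:-→d12:-→d13:-→d14:-→d15:-→d16:H2 -> H2
  lookup 10.181.177.124: bits 0 walk d0:H0→d1:- -> H0
  + 187.197.113.224/28 (H3) depth=28
  + 109.77.200.0/21 (H5) depth=21
  + 187.197.0.0/16 (H1) depth=16
  lookup 187.197.113.224: bits 1011101111000101011100011110 walk d0:H0→d1:-→d2:-→d3:-→d4:-→d5:-→d6:-→d7:-→d8:-→d9:-→d10:-→d11:-→d12:-→d13:-→d14:-→d15:-→d16:H1→d17:-→d18:-→d19:-→d20:-→d21:-→d22:-→d23:-→d24:-→d25:-→d26:-→d27:-→d28:H3 -> H3
  + 187.192.0.0/12 (H5) depth=12
  + 237.44.80.0/20 (H2) depth=20
  lookup 237.44.80.143: bits 11101101001011000101 walk d0:H0→d1:-→d2:-→d3:-→d4:-→d5:-→d6:-→d7:-→d8:-→d9:-→d10:-→d11:-→d12:-→d13:-→d14:-→d15:-→d16:-→d17:-→d18:-→d19:-→d20:H2 -> H2
  + 109.77.192.0/20 (H3) depth=20
  lookup 237.44.83.114: bits 11101101001011000101 walk d0:H0→d1:-→d2:-→d3:-→d4:-→d5:-→d6:-→d7:-→d8:-→d9:-→d10:-→d11:-→d12:-→d13:-→d14:-→d15:-→d16:-→d17:-→d18:-→d19:-→d20:H2 -> H2
  lookup 109.77.200.2: bits 011011010100110111001 walk d0:H0→d1:-→d2:-→d3:-→d4:-→d5:-→d6:-→d7:-→d8:H3→d9:-→d10:-→d11:-→d12:-→d13:-→d14:-→d15:-→d16:H2→d17:-→d18:-→d19:-→d20:H3→d21:H5 -> H5
  + 187.197.112.0/20 (H2) depth=20
  lookup 237.44.82.36: bits 11101101001011000101 walk d0:H0→d1:-→d2:-→d3:-→d4:-→d5:-→d6:-→d7:-→d8:-→d9:-→d10:-→d11:-→d12:-→d13:-→d14:-→d15:-→d16:-→d17:-→d18:-→d19:-→d20:H2 -> H2
  + 109.77.205.32/28 (H2) depth=28
  lookup 187.192.41.20: bits 1011101111000 walk d0:H0→d1:-→d2:-→d3:-→d4:-→d5:-→d6:-→d7:-→d8:-→d9:-→d10:-→d11:-→d12:H5→d13:- -> H5
  lookup 109.0.0.43: bits 011011010 walk d0:H0→d1:-→d2:-→d3:-→d4:-→d5:-→d6:-→d7:-→d8:H3→d9:- -> H3

== LOOKUPS ==
["H1","H2","H4","H4","H1","H1","H2","H0","H3","H2","H2","H5","H2","H5","H3"]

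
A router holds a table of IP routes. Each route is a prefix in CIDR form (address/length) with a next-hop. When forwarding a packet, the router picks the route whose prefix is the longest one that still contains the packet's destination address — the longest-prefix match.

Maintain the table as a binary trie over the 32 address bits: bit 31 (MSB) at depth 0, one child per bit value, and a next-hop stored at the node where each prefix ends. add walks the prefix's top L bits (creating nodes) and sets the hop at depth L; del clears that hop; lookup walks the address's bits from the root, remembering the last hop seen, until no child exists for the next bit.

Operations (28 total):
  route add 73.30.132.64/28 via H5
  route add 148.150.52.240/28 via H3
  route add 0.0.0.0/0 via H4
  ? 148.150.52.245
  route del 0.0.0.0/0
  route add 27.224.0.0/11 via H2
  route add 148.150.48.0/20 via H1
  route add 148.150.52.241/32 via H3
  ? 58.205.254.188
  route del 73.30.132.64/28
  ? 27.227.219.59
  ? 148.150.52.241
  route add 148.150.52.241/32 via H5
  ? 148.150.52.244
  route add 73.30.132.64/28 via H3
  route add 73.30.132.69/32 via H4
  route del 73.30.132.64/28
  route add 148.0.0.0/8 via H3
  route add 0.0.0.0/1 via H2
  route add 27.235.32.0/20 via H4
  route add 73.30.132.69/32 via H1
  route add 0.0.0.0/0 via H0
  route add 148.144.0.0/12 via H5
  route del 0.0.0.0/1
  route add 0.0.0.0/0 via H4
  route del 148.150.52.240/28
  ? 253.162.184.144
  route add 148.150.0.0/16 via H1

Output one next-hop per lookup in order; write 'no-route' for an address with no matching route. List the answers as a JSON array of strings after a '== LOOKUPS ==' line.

Apply in order:
  + 73.30.132.64/28 (H5) depth=28
  + 148.150.52.240/28 (H3) depth=28
  + 0.0.0.0/0 (H4) depth=0
  Q 148.150.52.245: descend 1001010010010110001101001111 ; hops seen [H4,H3] ; pick H3
  - 0.0.0.0/0 clear@0
  + 27.224.0.0/11 (H2) depth=11
  + 148.150.48.0/20 (H1) depth=20
  + 148.150.52.241/32 (H3) depth=32
  Q 58.205.254.188: descend 00 ; hops seen [∅] ; pick no-route
  - 73.30.132.64/28 clear@28
  Q 27.227.219.59: descend 00011011111 ; hops seen [H2] ; pick H2
  Q 148.150.52.241: descend 10010100100101100011010011110001 ; hops seen [H1,H3,H3] ; pick H3
  + 148.150.52.241/32 (H5) depth=32
  Q 148.150.52.244: descend 10010100100101100011010011110 ; hops seen [H1,H3] ; pick H3
  + 73.30.132.64/28 (H3) depth=28
  + 73.30.132.69/32 (H4) depth=32
  - 73.30.132.64/28 clear@28
  + 148.0.0.0/8 (H3) depth=8
  + 0.0.0.0/1 (H2) depth=1
  + 27.235.32.0/20 (H4) depth=20
  + 73.30.132.69/32 (H1) depth=32
  + 0.0.0.0/0 (H0) depth=0
  + 148.144.0.0/12 (H5) depth=12
  - 0.0.0.0/1 clear@1
  + 0.0.0.0/0 (H4) depth=0
  - 148.150.52.240/28 clear@28
  Q 253.162.184.144: descend 1 ; hops seen [H4] ; pick H4
  + 148.150.0.0/16 (H1) depth=16

== LOOKUPS ==
["H3","no-route","H2","H3","H3","H4"]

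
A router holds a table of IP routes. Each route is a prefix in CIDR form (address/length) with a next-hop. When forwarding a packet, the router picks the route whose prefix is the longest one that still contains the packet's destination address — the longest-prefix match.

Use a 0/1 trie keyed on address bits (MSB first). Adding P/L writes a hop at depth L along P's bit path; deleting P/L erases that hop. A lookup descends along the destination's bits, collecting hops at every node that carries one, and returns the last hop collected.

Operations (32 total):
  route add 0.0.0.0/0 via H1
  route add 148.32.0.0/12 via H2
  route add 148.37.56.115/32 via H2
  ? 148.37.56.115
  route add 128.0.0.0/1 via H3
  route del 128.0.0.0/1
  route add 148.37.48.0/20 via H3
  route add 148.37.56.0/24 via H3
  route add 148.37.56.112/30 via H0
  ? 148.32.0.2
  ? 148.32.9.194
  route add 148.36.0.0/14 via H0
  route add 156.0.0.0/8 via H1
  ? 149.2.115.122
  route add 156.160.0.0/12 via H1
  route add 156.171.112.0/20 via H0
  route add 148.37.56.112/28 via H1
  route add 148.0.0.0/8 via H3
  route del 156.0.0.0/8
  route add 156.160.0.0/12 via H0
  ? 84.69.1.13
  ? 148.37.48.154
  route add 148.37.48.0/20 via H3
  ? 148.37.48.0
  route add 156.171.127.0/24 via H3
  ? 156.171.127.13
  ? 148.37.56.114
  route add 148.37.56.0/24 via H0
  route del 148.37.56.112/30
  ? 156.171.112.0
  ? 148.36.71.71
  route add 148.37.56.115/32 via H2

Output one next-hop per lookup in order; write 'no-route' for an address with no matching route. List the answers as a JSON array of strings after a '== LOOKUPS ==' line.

Apply in order:
  add 0.0.0.0/0 -> H1 at depth 0
  add 148.32.0.0/12 -> H2 at depth 12
  add 148.37.56.115/32 -> H2 at depth 32
  ? 148.37.56.115  path d0:H1→d1:-→d2:-→d3:-→d4:-→d5:-→d6:-→d7:-→d8:-→d9:-→d10:-→d11:-→d12:H2→d13:-→d14:-→d15:-→d16:-→d17:-→d18:-→d19:-→d20:-→d21:-→d22:-→d23:-→d24:-→d25:-→d26:-→d27:-→d28:-→d29:-→d30:-→d31:-→d32:H2  best=H2
  add 128.0.0.0/1 -> H3 at depth 1
  - 128.0.0.0/1 clear@1
  add 148.37.48.0/20 -> H3 at depth 20
  add 148.37.56.0/24 -> H3 at depth 24
  add 148.37.56.112/30 -> H0 at depth 30
  ? 148.32.0.2  path d0:H1→d1:-→d2:-→d3:-→d4:-→d5:-→d6:-→d7:-→d8:-→d9:-→d10:-→d11:-→d12:H2→d13:-  best=H2
  ? 148.32.9.194  path d0:H1→d1:-→d2:-→d3:-→d4:-→d5:-→d6:-→d7:-→d8:-→d9:-→d10:-→d11:-→d12:H2→d13:-  best=H2
  add 148.36.0.0/14 -> H0 at depth 14
  add 156.0.0.0/8 -> H1 at depth 8
  ? 149.2.115.122  path d0:H1→d1:-→d2:-→d3:-→d4:-→d5:-→d6:-→d7:-  best=H1
  add 156.160.0.0/12 -> H1 at depth 12
  add 156.171.112.0/20 -> H0 at depth 20
  add 148.37.56.112/28 -> H1 at depth 28
  add 148.0.0.0/8 -> H3 at depth 8
  - 156.0.0.0/8 clear@8
  add 156.160.0.0/12 -> H0 at depth 12
  ? 84.69.1.13  path d0:H1  best=H1
  ? 148.37.48.154  path d0:H1→d1:-→d2:-→d3:-→d4:-→d5:-→d6:-→d7:-→d8:H3→d9:-→d10:-→d11:-→d12:H2→d13:-→d14:H0→d15:-→d16:-→d17:-→d18:-→d19:-→d20:H3  best=H3
  add 148.37.48.0/20 -> H3 at depth 20
  ? 148.37.48.0  path d0:H1→d1:-→d2:-→d3:-→d4:-→d5:-→d6:-→d7:-→d8:H3→d9:-→d10:-→d11:-→d12:H2→d13:-→d14:H0→d15:-→d16:-→d17:-→d18:-→d19:-→d20:H3  best=H3
  add 156.171.127.0/24 -> H3 at depth 24
  ? 156.171.127.13  path d0:H1→d1:-→d2:-→d3:-→d4:-→d5:-→d6:-→d7:-→d8:-→d9:-→d10:-→d11:-→d12:H0→d13:-→d14:-→d15:-→d16:-→d17:-→d18:-→d19:-→d20:H0→d21:-→d22:-→d23:-→d24:H3  best=H3
  ? 148.37.56.114  path d0:H1→d1:-→d2:-→d3:-→d4:-→d5:-→d6:-→d7:-→d8:H3→d9:-→d10:-→d11:-→d12:H2→d13:-→d14:H0→d15:-→d16:-→d17:-→d18:-→d19:-→d20:H3→d21:-→d22:-→d23:-→d24:H3→d25:-→d26:-→d27:-→d28:H1→d29:-→d30:H0→d31:-  best=H0
  add 148.37.56.0/24 -> H0 at depth 24
  - 148.37.56.112/30 clear@30
  ? 156.171.112.0  path d0:H1→d1:-→d2:-→d3:-→d4:-→d5:-→d6:-→d7:-→d8:-→d9:-→d10:-→d11:-→d12:H0→d13:-→d14:-→d15:-→d16:-→d17:-→d18:-→d19:-→d20:H0  best=H0
  ? 148.36.71.71  path d0:H1→d1:-→d2:-→d3:-→d4:-→d5:-→d6:-→d7:-→d8:H3→d9:-→d10:-→d11:-→d12:H2→d13:-→d14:H0→d15:-  best=H0
  add 148.37.56.115/32 -> H2 at depth 32

== LOOKUPS ==
["H2","H2","H2","H1","H1","H3","H3","H3","H0","H0","H0"]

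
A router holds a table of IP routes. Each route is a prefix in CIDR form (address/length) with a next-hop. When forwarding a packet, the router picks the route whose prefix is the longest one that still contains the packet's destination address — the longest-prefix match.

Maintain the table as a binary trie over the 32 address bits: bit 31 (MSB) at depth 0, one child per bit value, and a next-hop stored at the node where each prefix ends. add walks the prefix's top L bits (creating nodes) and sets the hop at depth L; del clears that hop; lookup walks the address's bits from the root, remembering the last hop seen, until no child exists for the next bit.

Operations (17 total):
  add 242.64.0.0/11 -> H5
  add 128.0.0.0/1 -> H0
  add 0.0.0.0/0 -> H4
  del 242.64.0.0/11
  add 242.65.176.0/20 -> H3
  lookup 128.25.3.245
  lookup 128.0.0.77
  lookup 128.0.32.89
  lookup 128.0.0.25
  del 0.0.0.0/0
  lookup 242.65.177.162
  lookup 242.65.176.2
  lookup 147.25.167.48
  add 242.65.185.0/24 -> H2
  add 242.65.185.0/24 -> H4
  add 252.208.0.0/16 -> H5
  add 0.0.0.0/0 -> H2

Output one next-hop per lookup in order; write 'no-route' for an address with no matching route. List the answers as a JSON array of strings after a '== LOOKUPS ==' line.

Trace:
  + 242.64.0.0/11 (H5) depth=11
  + 128.0.0.0/1 (H0) depth=1
  + 0.0.0.0/0 (H4) depth=0
  del 242.64.0.0/11 (clear depth 11)
  + 242.65.176.0/20 (H3) depth=20
  lookup 128.25.3.245: bits 1 walk d0:H4→d1:H0 -> H0
  lookup 128.0.0.77: bits 1 walk d0:H4→d1:H0 -> H0
  lookup 128.0.32.89: bits 1 walk d0:H4→d1:H0 -> H0
  lookup 128.0.0.25: bits 1 walk d0:H4→d1:H0 -> H0
  del 0.0.0.0/0 (clear depth 0)
  lookup 242.65.177.162: bits 11110010010000011011 walk d0:-→d1:H0→d2:-→d3:-→d4:-→d5:-→d6:-→d7:-→d8:-→d9:-→d10:-→d11:-→d12:-→d13:-→d14:-→d15:-→d16:-→d17:-→d18:-→d19:-→d20:H3 -> H3
  lookup 242.65.176.2: bits 11110010010000011011 walk d0:-→d1:H0→d2:-→d3:-→d4:-→d5:-→d6:-→d7:-→d8:-→d9:-→d10:-→d11:-→d12:-→d13:-→d14:-→d15:-→d16:-→d17:-→d18:-→d19:-→d20:H3 -> H3
  lookup 147.25.167.48: bits 1 walk d0:-→d1:H0 -> H0
  + 242.65.185.0/24 (H2) depth=24
  + 242.65.185.0/24 (H4) depth=24
  + 252.208.0.0/16 (H5) depth=16
  + 0.0.0.0/0 (H2) depth=0

== LOOKUPS ==
["H0","H0","H0","H0","H3","H3","H0"]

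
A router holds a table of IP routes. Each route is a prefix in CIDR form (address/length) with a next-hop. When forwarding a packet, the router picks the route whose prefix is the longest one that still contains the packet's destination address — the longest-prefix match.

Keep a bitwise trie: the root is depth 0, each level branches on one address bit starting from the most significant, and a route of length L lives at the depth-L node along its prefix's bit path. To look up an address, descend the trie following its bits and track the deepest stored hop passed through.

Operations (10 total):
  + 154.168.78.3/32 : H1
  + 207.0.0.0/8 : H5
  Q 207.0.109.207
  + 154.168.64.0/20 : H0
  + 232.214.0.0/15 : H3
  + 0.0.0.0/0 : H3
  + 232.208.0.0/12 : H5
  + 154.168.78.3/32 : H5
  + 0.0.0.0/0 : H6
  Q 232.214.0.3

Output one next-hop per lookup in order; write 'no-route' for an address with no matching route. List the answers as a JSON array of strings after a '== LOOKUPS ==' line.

Process each operation:
  add 154.168.78.3/32 -> H1 at depth 32
  add 207.0.0.0/8 -> H5 at depth 8
  ? 207.0.109.207  path d0:-→d1:-→d2:-→d3:-→d4:-→d5:-→d6:-→d7:-→d8:H5  best=H5
  add 154.168.64.0/20 -> H0 at depth 20
  add 232.214.0.0/15 -> H3 at depth 15
  add 0.0.0.0/0 -> H3 at depth 0
  add 232.208.0.0/12 -> H5 at depth 12
  add 154.168.78.3/32 -> H5 at depth 32
  add 0.0.0.0/0 -> H6 at depth 0
  ? 232.214.0.3  path d0:H6→d1:-→d2:-→d3:-→d4:-→d5:-→d6:-→d7:-→d8:-→d9:-→d10:-→d11:-→d12:H5→d13:-→d14:-→d15:H3  best=H3

== LOOKUPS ==
["H5","H3"]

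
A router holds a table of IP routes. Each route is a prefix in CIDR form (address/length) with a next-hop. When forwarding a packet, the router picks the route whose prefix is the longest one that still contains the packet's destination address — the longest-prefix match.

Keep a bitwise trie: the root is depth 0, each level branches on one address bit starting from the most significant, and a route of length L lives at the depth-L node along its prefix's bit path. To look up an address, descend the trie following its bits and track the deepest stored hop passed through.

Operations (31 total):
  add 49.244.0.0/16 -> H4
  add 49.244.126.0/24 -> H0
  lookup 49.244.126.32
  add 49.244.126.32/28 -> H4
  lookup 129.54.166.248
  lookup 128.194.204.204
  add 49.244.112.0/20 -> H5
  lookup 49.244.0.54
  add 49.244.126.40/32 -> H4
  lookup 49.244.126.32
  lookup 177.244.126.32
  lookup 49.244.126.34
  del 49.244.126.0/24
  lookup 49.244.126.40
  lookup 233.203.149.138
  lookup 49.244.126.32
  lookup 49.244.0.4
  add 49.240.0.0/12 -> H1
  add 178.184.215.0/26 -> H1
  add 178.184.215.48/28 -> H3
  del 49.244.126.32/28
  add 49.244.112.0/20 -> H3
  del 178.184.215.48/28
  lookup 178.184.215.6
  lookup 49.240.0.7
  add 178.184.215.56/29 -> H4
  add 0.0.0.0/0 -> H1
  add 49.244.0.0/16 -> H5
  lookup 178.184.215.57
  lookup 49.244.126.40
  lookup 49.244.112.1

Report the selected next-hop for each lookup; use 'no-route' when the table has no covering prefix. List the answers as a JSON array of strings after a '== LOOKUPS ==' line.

Trace:
  + 49.244.0.0/16 (H4) depth=16
  + 49.244.126.0/24 (H0) depth=24
  ? 49.244.126.32  path d0:-→d1:-→d2:-→d3:-→d4:-→d5:-→d6:-→d7:-→d8:-→d9:-→d10:-→d11:-→d12:-→d13:-→d14:-→d15:-→d16:H4→d17:-→d18:-→d19:-→d20:-→d21:-→d22:-→d23:-→d24:H0  best=H0
  + 49.244.126.32/28 (H4) depth=28
  ? 129.54.166.248  path d0:-  best=no-route
  ? 128.194.204.204  path d0:-  best=no-route
  + 49.244.112.0/20 (H5) depth=20
  ? 49.244.0.54  path d0:-→d1:-→d2:-→d3:-→d4:-→d5:-→d6:-→d7:-→d8:-→d9:-→d10:-→d11:-→d12:-→d13:-→d14:-→d15:-→d16:H4→d17:-  best=H4
  + 49.244.126.40/32 (H4) depth=32
  ? 49.244.126.32  path d0:-→d1:-→d2:-→d3:-→d4:-→d5:-→d6:-→d7:-→d8:-→d9:-→d10:-→d11:-→d12:-→d13:-→d14:-→d15:-→d16:H4→d17:-→d18:-→d19:-→d20:H5→d21:-→d22:-→d23:-→d24:H0→d25:-→d26:-→d27:-→d28:H4  best=H4
  ? 177.244.126.32  path d0:-  best=no-route
  ? 49.244.126.34  path d0:-→d1:-→d2:-→d3:-→d4:-→d5:-→d6:-→d7:-→d8:-→d9:-→d10:-→d11:-→d12:-→d13:-→d14:-→d15:-→d16:H4→d17:-→d18:-→d19:-→d20:H5→d21:-→d22:-→d23:-→d24:H0→d25:-→d26:-→d27:-→d28:H4  best=H4
  - 49.244.126.0/24 clear@24
  ? 49.244.126.40  path d0:-→d1:-→d2:-→d3:-→d4:-→d5:-→d6:-→d7:-→d8:-→d9:-→d10:-→d11:-→d12:-→d13:-→d14:-→d15:-→d16:H4→d17:-→d18:-→d19:-→d20:H5→d21:-→d22:-→d23:-→d24:-→d25:-→d26:-→d27:-→d28:H4→d29:-→d30:-→d31:-→d32:H4  best=H4
  ? 233.203.149.138  path d0:-  best=no-route
  ? 49.244.126.32  path d0:-→d1:-→d2:-→d3:-→d4:-→d5:-→d6:-→d7:-→d8:-→d9:-→d10:-→d11:-→d12:-→d13:-→d14:-→d15:-→d16:H4→d17:-→d18:-→d19:-→d20:H5→d21:-→d22:-→d23:-→d24:-→d25:-→d26:-→d27:-→d28:H4  best=H4
  ? 49.244.0.4  path d0:-→d1:-→d2:-→d3:-→d4:-→d5:-→d6:-→d7:-→d8:-→d9:-→d10:-→d11:-→d12:-→d13:-→d14:-→d15:-→d16:H4→d17:-  best=H4
  + 49.240.0.0/12 (H1) depth=12
  + 178.184.215.0/26 (H1) depth=26
  + 178.184.215.48/28 (H3) depth=28
  - 49.244.126.32/28 clear@28
  + 49.244.112.0/20 (H3) depth=20
  - 178.184.215.48/28 clear@28
  ? 178.184.215.6  path d0:-→d1:-→d2:-→d3:-→d4:-→d5:-→d6:-→d7:-→d8:-→d9:-→d10:-→d11:-→d12:-→d13:-→d14:-→d15:-→d16:-→d17:-→d18:-→d19:-→d20:-→d21:-→d22:-→d23:-→d24:-→d25:-→d26:H1  best=H1
  ? 49.240.0.7  path d0:-→d1:-→d2:-→d3:-→d4:-→d5:-→d6:-→d7:-→d8:-→d9:-→d10:-→d11:-→d12:H1→d13:-  best=H1
  + 178.184.215.56/29 (H4) depth=29
  + 0.0.0.0/0 (H1) depth=0
  + 49.244.0.0/16 (H5) depth=16
  ? 178.184.215.57  path d0:H1→d1:-→d2:-→d3:-→d4:-→d5:-→d6:-→d7:-→d8:-→d9:-→d10:-→d11:-→d12:-→d13:-→d14:-→d15:-→d16:-→d17:-→d18:-→d19:-→d20:-→d21:-→d22:-→d23:-→d24:-→d25:-→d26:H1→d27:-→d28:-→d29:H4  best=H4
  ? 49.244.126.40  path d0:H1→d1:-→d2:-→d3:-→d4:-→d5:-→d6:-→d7:-→d8:-→d9:-→d10:-→d11:-→d12:H1→d13:-→d14:-→d15:-→d16:H5→d17:-→d18:-→d19:-→d20:H3→d21:-→d22:-→d23:-→d24:-→d25:-→d26:-→d27:-→d28:-→d29:-→d30:-→d31:-→d32:H4  best=H4
  ? 49.244.112.1  path d0:H1→d1:-→d2:-→d3:-→d4:-→d5:-→d6:-→d7:-→d8:-→d9:-→d10:-→d11:-→d12:H1→d13:-→d14:-→d15:-→d16:H5→d17:-→d18:-→d19:-→d20:H3  best=H3

== LOOKUPS ==
["H0","no-route","no-route","H4","H4","no-route","H4","H4","no-route","H4","H4","H1","H1","H4","H4","H3"]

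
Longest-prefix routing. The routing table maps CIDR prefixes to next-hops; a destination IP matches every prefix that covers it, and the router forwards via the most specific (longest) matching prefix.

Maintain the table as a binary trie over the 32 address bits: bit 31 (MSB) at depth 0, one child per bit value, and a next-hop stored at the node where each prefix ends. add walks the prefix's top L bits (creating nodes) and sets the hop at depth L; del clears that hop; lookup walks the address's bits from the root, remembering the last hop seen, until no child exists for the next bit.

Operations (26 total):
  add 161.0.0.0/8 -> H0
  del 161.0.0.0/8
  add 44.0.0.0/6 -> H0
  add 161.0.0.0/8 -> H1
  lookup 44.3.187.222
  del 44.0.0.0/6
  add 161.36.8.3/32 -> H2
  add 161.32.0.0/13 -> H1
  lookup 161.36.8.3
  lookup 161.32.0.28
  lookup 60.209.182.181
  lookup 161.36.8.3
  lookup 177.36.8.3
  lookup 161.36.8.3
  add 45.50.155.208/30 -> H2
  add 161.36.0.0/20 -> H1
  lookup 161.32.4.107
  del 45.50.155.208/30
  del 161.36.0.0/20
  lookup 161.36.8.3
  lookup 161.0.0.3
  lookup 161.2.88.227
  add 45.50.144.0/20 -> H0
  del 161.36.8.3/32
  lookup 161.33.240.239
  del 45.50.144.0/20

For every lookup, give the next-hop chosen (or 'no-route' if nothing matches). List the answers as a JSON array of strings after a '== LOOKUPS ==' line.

Process each operation:
  add 161.0.0.0/8 -> H0 at depth 8
  del 161.0.0.0/8 (clear depth 8)
  add 44.0.0.0/6 -> H0 at depth 6
  add 161.0.0.0/8 -> H1 at depth 8
  ? 44.3.187.222  path d0:-→d1:-→d2:-→d3:-→d4:-→d5:-→d6:H0  best=H0
  del 44.0.0.0/6 (clear depth 6)
  add 161.36.8.3/32 -> H2 at depth 32
  add 161.32.0.0/13 -> H1 at depth 13
  ? 161.36.8.3  path d0:-→d1:-→d2:-→d3:-→d4:-→d5:-→d6:-→d7:-→d8:H1→d9:-→d10:-→d11:-→d12:-→d13:H1→d14:-→d15:-→d16:-→d17:-→d18:-→d19:-→d20:-→d21:-→d22:-→d23:-→d24:-→d25:-→d26:-→d27:-→d28:-→d29:-→d30:-→d31:-→d32:H2  best=H2
  ? 161.32.0.28  path d0:-→d1:-→d2:-→d3:-→d4:-→d5:-→d6:-→d7:-→d8:H1→d9:-→d10:-→d11:-→d12:-→d13:H1  best=H1
  ? 60.209.182.181  path d0:-→d1:-→d2:-→d3:-  best=no-route
  ? 161.36.8.3  path d0:-→d1:-→d2:-→d3:-→d4:-→d5:-→d6:-→d7:-→d8:H1→d9:-→d10:-→d11:-→d12:-→d13:H1→d14:-→d15:-→d16:-→d17:-→d18:-→d19:-→d20:-→d21:-→d22:-→d23:-→d24:-→d25:-→d26:-→d27:-→d28:-→d29:-→d30:-→d31:-→d32:H2  best=H2
  ? 177.36.8.3  path d0:-→d1:-→d2:-→d3:-  best=no-route
  ? 161.36.8.3  path d0:-→d1:-→d2:-→d3:-→d4:-→d5:-→d6:-→d7:-→d8:H1→d9:-→d10:-→d11:-→d12:-→d13:H1→d14:-→d15:-→d16:-→d17:-→d18:-→d19:-→d20:-→d21:-→d22:-→d23:-→d24:-→d25:-→d26:-→d27:-→d28:-→d29:-→d30:-→d31:-→d32:H2  best=H2
  add 45.50.155.208/30 -> H2 at depth 30
  add 161.36.0.0/20 -> H1 at depth 20
  ? 161.32.4.107  path d0:-→d1:-→d2:-→d3:-→d4:-→d5:-→d6:-→d7:-→d8:H1→d9:-→d10:-→d11:-→d12:-→d13:H1  best=H1
  del 45.50.155.208/30 (clear depth 30)
  del 161.36.0.0/20 (clear depth 20)
  ? 161.36.8.3  path d0:-→d1:-→d2:-→d3:-→d4:-→d5:-→d6:-→d7:-→d8:H1→d9:-→d10:-→d11:-→d12:-→d13:H1→d14:-→d15:-→d16:-→d17:-→d18:-→d19:-→d20:-→d21:-→d22:-→d23:-→d24:-→d25:-→d26:-→d27:-→d28:-→d29:-→d30:-→d31:-→d32:H2  best=H2
  ? 161.0.0.3  path d0:-→d1:-→d2:-→d3:-→d4:-→d5:-→d6:-→d7:-→d8:H1→d9:-→d10:-  best=H1
  ? 161.2.88.227  path d0:-→d1:-→d2:-→d3:-→d4:-→d5:-→d6:-→d7:-→d8:H1→d9:-→d10:-  best=H1
  add 45.50.144.0/20 -> H0 at depth 20
  del 161.36.8.3/32 (clear depth 32)
  ? 161.33.240.239  path d0:-→d1:-→d2:-→d3:-→d4:-→d5:-→d6:-→d7:-→d8:H1→d9:-→d10:-→d11:-→d12:-→d13:H1  best=H1
  del 45.50.144.0/20 (clear depth 20)

== LOOKUPS ==
["H0","H2","H1","no-route","H2","no-route","H2","H1","H2","H1","H1","H1"]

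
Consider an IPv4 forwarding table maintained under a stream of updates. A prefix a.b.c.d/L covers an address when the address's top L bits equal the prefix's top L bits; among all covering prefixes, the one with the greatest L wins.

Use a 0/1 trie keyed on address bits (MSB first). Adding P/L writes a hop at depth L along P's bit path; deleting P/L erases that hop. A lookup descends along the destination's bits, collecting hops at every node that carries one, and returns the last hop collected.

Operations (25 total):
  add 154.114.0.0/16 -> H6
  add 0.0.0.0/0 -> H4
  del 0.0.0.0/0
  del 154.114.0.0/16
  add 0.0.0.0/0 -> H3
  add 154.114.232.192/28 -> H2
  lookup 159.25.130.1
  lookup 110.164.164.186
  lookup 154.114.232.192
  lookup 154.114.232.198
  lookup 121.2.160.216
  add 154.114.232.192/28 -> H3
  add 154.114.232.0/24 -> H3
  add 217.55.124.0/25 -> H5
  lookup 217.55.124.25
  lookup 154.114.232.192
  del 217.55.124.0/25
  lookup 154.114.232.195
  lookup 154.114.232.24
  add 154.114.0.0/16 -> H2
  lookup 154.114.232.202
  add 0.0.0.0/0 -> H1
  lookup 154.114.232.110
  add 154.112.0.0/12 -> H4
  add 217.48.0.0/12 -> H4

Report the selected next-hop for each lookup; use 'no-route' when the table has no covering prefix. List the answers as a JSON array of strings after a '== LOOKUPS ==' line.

Apply in order:
  + 154.114.0.0/16 (H6) depth=16
  + 0.0.0.0/0 (H4) depth=0
  - 0.0.0.0/0 clear@0
  - 154.114.0.0/16 clear@16
  + 0.0.0.0/0 (H3) depth=0
  + 154.114.232.192/28 (H2) depth=28
  Q 159.25.130.1: descend 10011 ; hops seen [H3] ; pick H3
  Q 110.164.164.186: descend ε ; hops seen [H3] ; pick H3
  Q 154.114.232.192: descend 1001101001110010111010001100 ; hops seen [H3,H2] ; pick H2
  Q 154.114.232.198: descend 1001101001110010111010001100 ; hops seen [H3,H2] ; pick H2
  Q 121.2.160.216: descend ε ; hops seen [H3] ; pick H3
  + 154.114.232.192/28 (H3) depth=28
  + 154.114.232.0/24 (H3) depth=24
  + 217.55.124.0/25 (H5) depth=25
  Q 217.55.124.25: descend 1101100100110111011111000 ; hops seen [H3,H5] ; pick H5
  Q 154.114.232.192: descend 1001101001110010111010001100 ; hops seen [H3,H3,H3] ; pick H3
  - 217.55.124.0/25 clear@25
  Q 154.114.232.195: descend 1001101001110010111010001100 ; hops seen [H3,H3,H3] ; pick H3
  Q 154.114.232.24: descend 100110100111001011101000 ; hops seen [H3,H3] ; pick H3
  + 154.114.0.0/16 (H2) depth=16
  Q 154.114.232.202: descend 1001101001110010111010001100 ; hops seen [H3,H2,H3,H3] ; pick H3
  + 0.0.0.0/0 (H1) depth=0
  Q 154.114.232.110: descend 100110100111001011101000 ; hops seen [H1,H2,H3] ; pick H3
  + 154.112.0.0/12 (H4) depth=12
  + 217.48.0.0/12 (H4) depth=12

== LOOKUPS ==
["H3","H3","H2","H2","H3","H5","H3","H3","H3","H3","H3"]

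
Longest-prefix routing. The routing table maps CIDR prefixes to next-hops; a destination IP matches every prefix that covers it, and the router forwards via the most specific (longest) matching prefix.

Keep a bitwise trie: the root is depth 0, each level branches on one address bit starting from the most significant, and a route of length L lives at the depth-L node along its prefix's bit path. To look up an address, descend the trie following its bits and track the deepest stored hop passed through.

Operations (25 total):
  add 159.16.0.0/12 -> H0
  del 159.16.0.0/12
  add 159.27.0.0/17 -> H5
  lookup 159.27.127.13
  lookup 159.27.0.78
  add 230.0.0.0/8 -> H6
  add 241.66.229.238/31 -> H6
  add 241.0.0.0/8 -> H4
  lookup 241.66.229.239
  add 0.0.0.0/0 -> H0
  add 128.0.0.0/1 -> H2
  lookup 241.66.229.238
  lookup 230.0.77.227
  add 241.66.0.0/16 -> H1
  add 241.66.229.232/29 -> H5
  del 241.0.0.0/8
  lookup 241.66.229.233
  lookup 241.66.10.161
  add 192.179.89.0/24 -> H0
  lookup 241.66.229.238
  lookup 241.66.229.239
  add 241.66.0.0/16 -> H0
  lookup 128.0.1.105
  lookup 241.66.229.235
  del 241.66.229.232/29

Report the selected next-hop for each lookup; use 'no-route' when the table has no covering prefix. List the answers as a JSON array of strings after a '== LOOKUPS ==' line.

Process each operation:
  + 159.16.0.0/12 (H0) depth=12
  - 159.16.0.0/12 clear@12
  + 159.27.0.0/17 (H5) depth=17
  Q 159.27.127.13: descend 10011111000110110 ; hops seen [H5] ; pick H5
  Q 159.27.0.78: descend 10011111000110110 ; hops seen [H5] ; pick H5
  + 230.0.0.0/8 (H6) depth=8
  + 241.66.229.238/31 (H6) depth=31
  + 241.0.0.0/8 (H4) depth=8
  Q 241.66.229.239: descend 1111000101000010111001011110111 ; hops seen [H4,H6] ; pick H6
  + 0.0.0.0/0 (H0) depth=0
  + 128.0.0.0/1 (H2) depth=1
  Q 241.66.229.238: descend 1111000101000010111001011110111 ; hops seen [H0,H2,H4,H6] ; pick H6
  Q 230.0.77.227: descend 11100110 ; hops seen [H0,H2,H6] ; pick H6
  + 241.66.0.0/16 (H1) depth=16
  + 241.66.229.232/29 (H5) depth=29
  - 241.0.0.0/8 clear@8
  Q 241.66.229.233: descend 11110001010000101110010111101 ; hops seen [H0,H2,H1,H5] ; pick H5
  Q 241.66.10.161: descend 1111000101000010 ; hops seen [H0,H2,H1] ; pick H1
  + 192.179.89.0/24 (H0) depth=24
  Q 241.66.229.238: descend 1111000101000010111001011110111 ; hops seen [H0,H2,H1,H5,H6] ; pick H6
  Q 241.66.229.239: descend 1111000101000010111001011110111 ; hops seen [H0,H2,H1,H5,H6] ; pick H6
  + 241.66.0.0/16 (H0) depth=16
  Q 128.0.1.105: descend 100 ; hops seen [H0,H2] ; pick H2
  Q 241.66.229.235: descend 11110001010000101110010111101 ; hops seen [H0,H2,H0,H5] ; pick H5
  - 241.66.229.232/29 clear@29

== LOOKUPS ==
["H5","H5","H6","H6","H6","H5","H1","H6","H6","H2","H5"]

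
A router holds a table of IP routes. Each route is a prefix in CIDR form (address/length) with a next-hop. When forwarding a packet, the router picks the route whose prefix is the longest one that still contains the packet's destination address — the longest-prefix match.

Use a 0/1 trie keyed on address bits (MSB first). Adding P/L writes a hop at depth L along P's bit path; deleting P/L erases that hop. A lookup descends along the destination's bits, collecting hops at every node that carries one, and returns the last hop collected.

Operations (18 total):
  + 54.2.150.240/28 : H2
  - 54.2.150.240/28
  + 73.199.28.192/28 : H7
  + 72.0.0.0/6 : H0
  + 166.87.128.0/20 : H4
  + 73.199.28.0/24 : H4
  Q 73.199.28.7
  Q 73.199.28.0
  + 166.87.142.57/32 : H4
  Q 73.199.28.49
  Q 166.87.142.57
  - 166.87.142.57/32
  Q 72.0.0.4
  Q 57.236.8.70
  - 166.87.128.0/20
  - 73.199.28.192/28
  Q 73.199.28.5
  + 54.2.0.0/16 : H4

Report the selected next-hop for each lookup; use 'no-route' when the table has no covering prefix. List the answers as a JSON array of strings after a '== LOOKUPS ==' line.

Apply in order:
  + 54.2.150.240/28 (H2) depth=28
  - 54.2.150.240/28 clear@28
  + 73.199.28.192/28 (H7) depth=28
  + 72.0.0.0/6 (H0) depth=6
  + 166.87.128.0/20 (H4) depth=20
  + 73.199.28.0/24 (H4) depth=24
  ? 73.199.28.7  path d0:-→d1:-→d2:-→d3:-→d4:-→d5:-→d6:H0→d7:-→d8:-→d9:-→d10:-→d11:-→d12:-→d13:-→d14:-→d15:-→d16:-→d17:-→d18:-→d19:-→d20:-→d21:-→d22:-→d23:-→d24:H4  best=H4
  ? 73.199.28.0  path d0:-→d1:-→d2:-→d3:-→d4:-→d5:-→d6:H0→d7:-→d8:-→d9:-→d10:-→d11:-→d12:-→d13:-→d14:-→d15:-→d16:-→d17:-→d18:-→d19:-→d20:-→d21:-→d22:-→d23:-→d24:H4  best=H4
  + 166.87.142.57/32 (H4) depth=32
  ? 73.199.28.49  path d0:-→d1:-→d2:-→d3:-→d4:-→d5:-→d6:H0→d7:-→d8:-→d9:-→d10:-→d11:-→d12:-→d13:-→d14:-→d15:-→d16:-→d17:-→d18:-→d19:-→d20:-→d21:-→d22:-→d23:-→d24:H4  best=H4
  ? 166.87.142.57  path d0:-→d1:-→d2:-→d3:-→d4:-→d5:-→d6:-→d7:-→d8:-→d9:-→d10:-→d11:-→d12:-→d13:-→d14:-→d15:-→d16:-→d17:-→d18:-→d19:-→d20:H4→d21:-→d22:-→d23:-→d24:-→d25:-→d26:-→d27:-→d28:-→d29:-→d30:-→d31:-→d32:H4  best=H4
  - 166.87.142.57/32 clear@32
  ? 72.0.0.4  path d0:-→d1:-→d2:-→d3:-→d4:-→d5:-→d6:H0→d7:-  best=H0
  ? 57.236.8.70  path d0:-→d1:-→d2:-→d3:-→d4:-  best=no-route
  - 166.87.128.0/20 clear@20
  - 73.199.28.192/28 clear@28
  ? 73.199.28.5  path d0:-→d1:-→d2:-→d3:-→d4:-→d5:-→d6:H0→d7:-→d8:-→d9:-→d10:-→d11:-→d12:-→d13:-→d14:-→d15:-→d16:-→d17:-→d18:-→d19:-→d20:-→d21:-→d22:-→d23:-→d24:H4  best=H4
  + 54.2.0.0/16 (H4) depth=16

== LOOKUPS ==
["H4","H4","H4","H4","H0","no-route","H4"]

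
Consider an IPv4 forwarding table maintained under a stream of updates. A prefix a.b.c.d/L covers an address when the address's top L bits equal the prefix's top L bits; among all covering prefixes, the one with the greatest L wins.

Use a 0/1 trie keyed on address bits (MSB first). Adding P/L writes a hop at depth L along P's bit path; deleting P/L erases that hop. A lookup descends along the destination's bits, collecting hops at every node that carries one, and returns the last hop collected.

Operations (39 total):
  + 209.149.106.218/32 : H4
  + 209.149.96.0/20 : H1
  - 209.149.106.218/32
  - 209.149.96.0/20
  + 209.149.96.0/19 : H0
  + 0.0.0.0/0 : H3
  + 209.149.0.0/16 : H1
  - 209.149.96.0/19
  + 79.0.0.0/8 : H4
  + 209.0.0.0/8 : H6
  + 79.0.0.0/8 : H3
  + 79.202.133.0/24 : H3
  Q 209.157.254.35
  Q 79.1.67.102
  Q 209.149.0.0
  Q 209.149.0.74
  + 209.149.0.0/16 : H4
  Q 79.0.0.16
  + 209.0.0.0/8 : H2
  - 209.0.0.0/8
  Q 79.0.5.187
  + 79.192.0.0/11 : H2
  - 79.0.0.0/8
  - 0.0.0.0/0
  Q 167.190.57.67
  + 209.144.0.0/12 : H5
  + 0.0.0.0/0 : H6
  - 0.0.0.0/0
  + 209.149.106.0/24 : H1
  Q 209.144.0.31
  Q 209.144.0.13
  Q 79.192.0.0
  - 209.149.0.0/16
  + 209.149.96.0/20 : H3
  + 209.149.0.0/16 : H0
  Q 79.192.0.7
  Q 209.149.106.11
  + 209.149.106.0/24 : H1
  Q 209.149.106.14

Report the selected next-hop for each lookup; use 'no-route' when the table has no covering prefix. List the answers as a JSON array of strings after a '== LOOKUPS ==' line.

Trace:
  + 209.149.106.218/32 (H4) depth=32
  + 209.149.96.0/20 (H1) depth=20
  - 209.149.106.218/32 clear@32
  - 209.149.96.0/20 clear@20
  + 209.149.96.0/19 (H0) depth=19
  + 0.0.0.0/0 (H3) depth=0
  + 209.149.0.0/16 (H1) depth=16
  - 209.149.96.0/19 clear@19
  + 79.0.0.0/8 (H4) depth=8
  + 209.0.0.0/8 (H6) depth=8
  + 79.0.0.0/8 (H3) depth=8
  + 79.202.133.0/24 (H3) depth=24
  Q 209.157.254.35: descend 110100011001 ; hops seen [H3,H6] ; pick H6
  Q 79.1.67.102: descend 01001111 ; hops seen [H3,H3] ; pick H3
  Q 209.149.0.0: descend 11010001100101010 ; hops seen [H3,H6,H1] ; pick H1
  Q 209.149.0.74: descend 11010001100101010 ; hops seen [H3,H6,H1] ; pick H1
  + 209.149.0.0/16 (H4) depth=16
  Q 79.0.0.16: descend 01001111 ; hops seen [H3,H3] ; pick H3
  + 209.0.0.0/8 (H2) depth=8
  - 209.0.0.0/8 clear@8
  Q 79.0.5.187: descend 01001111 ; hops seen [H3,H3] ; pick H3
  + 79.192.0.0/11 (H2) depth=11
  - 79.0.0.0/8 clear@8
  - 0.0.0.0/0 clear@0
  Q 167.190.57.67: descend 1 ; hops seen [∅] ; pick no-route
  + 209.144.0.0/12 (H5) depth=12
  + 0.0.0.0/0 (H6) depth=0
  - 0.0.0.0/0 clear@0
  + 209.149.106.0/24 (H1) depth=24
  Q 209.144.0.31: descend 1101000110010 ; hops seen [H5] ; pick H5
  Q 209.144.0.13: descend 1101000110010 ; hops seen [H5] ; pick H5
  Q 79.192.0.0: descend 010011111100 ; hops seen [H2] ; pick H2
  - 209.149.0.0/16 clear@16
  + 209.149.96.0/20 (H3) depth=20
  + 209.149.0.0/16 (H0) depth=16
  Q 79.192.0.7: descend 010011111100 ; hops seen [H2] ; pick H2
  Q 209.149.106.11: descend 110100011001010101101010 ; hops seen [H5,H0,H3,H1] ; pick H1
  + 209.149.106.0/24 (H1) depth=24
  Q 209.149.106.14: descend 110100011001010101101010 ; hops seen [H5,H0,H3,H1] ; pick H1

== LOOKUPS ==
["H6","H3","H1","H1","H3","H3","no-route","H5","H5","H2","H2","H1","H1"]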